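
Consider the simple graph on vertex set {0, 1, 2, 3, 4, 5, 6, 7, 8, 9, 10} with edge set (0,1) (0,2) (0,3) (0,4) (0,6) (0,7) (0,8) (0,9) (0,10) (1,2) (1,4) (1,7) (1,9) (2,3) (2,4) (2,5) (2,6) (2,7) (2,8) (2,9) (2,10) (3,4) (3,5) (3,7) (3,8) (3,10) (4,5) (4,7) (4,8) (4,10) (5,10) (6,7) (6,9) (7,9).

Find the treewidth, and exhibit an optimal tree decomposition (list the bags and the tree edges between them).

Treewidth 4.
Bags: B1 = {0, 2, 3, 4, 7}  B2 = {0, 2, 3, 4, 10}  B3 = {0, 1, 2, 4, 7}  B4 = {0, 1, 2, 7, 9}  B5 = {0, 2, 6, 7, 9}  B6 = {0, 2, 3, 4, 8}  B7 = {2, 3, 4, 5, 10}
Tree: B1–B2, B1–B3, B3–B4, B4–B5, B1–B6, B2–B7

The largest bag has 5 vertices, giving width 4; this decomposition certifies tw(G) ≤ 4. For the lower bound, the 5 vertices {0, 1, 2, 7, 9} are pairwise adjacent, and any tree decomposition puts a clique entirely inside one bag — forcing width ≥ 4. Therefore the treewidth is 4.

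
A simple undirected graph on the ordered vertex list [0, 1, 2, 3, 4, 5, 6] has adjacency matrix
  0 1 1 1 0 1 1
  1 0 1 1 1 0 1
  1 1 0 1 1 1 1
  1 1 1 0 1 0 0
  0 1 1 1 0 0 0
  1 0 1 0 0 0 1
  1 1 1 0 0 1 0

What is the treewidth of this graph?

A width-3 tree decomposition is:
Bags: B1 = {0, 1, 2, 6}  B2 = {0, 1, 2, 3}  B3 = {0, 2, 5, 6}  B4 = {1, 2, 3, 4}
Tree: B1–B2, B1–B3, B2–B4
The largest bag has 4 vertices, giving width 3; this decomposition certifies tw(G) ≤ 3. Conversely, {0, 1, 2, 3} is a clique of size 4, and the vertices of any clique must share a bag in every tree decomposition; so some bag has ≥ 4 vertices and tw(G) ≥ 3. Hence tw(G) = 3 exactly.

3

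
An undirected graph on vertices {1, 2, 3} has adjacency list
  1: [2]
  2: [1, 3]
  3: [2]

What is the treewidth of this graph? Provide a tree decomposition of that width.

The largest bag has 2 vertices, giving width 1; this decomposition certifies tw(G) ≤ 1. Any graph with an edge has treewidth ≥ 1, and G has the edge 2–3. Combining the bounds, tw(G) = 1.

Treewidth 1.
Bags: B1 = {2, 3}  B2 = {1, 2}
Tree: B1–B2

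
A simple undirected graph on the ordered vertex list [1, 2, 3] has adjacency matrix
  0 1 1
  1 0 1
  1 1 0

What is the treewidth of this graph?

A width-2 tree decomposition is:
Bags: B1 = {1, 2, 3}
Tree: (single bag)
A single bag containing all 3 vertices is trivially a valid decomposition of width 2. On the other hand G contains the 3-clique {1, 2, 3}. A clique must lie in a single bag of any decomposition, so no decomposition can have width below 2. Hence tw(G) = 2 exactly.

2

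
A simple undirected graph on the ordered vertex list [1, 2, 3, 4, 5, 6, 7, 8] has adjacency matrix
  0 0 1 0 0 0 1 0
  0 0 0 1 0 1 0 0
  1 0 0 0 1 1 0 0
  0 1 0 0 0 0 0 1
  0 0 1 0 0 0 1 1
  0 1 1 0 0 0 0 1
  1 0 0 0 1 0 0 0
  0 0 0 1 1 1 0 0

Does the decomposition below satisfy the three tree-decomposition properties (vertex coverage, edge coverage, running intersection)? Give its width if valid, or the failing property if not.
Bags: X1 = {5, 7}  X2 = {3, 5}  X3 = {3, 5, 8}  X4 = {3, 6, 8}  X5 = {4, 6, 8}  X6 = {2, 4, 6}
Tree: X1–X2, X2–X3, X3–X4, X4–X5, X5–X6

A tree decomposition must satisfy three properties: every vertex lies in some bag; for every edge, both endpoints lie together in some bag; and for every vertex, the bags containing it form a connected subtree. Here vertex 1 appears in no bag, so the decomposition is invalid.

No — vertex 1 appears in no bag.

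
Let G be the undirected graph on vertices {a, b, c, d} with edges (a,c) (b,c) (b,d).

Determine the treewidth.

A width-1 tree decomposition is:
Bags: B1 = {b, c}  B2 = {b, d}  B3 = {a, c}
Tree: B1–B2, B1–B3
Every bag has size at most 2, so the width is 2 − 1 = 1 and tw(G) ≤ 1. G has an edge, so its treewidth is at least 1. The upper and lower bounds meet at 1, so that is the treewidth.

1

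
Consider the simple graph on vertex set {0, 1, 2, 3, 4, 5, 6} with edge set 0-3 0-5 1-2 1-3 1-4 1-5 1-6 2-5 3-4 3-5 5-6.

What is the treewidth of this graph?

2

A width-2 tree decomposition is:
Bags: B1 = {1, 3, 5}  B2 = {0, 3, 5}  B3 = {1, 3, 4}  B4 = {1, 2, 5}  B5 = {1, 5, 6}
Tree: B1–B2, B1–B3, B1–B4, B1–B5
The largest bag has 3 vertices, giving width 2; this decomposition certifies tw(G) ≤ 2. For the lower bound, the 3 vertices {0, 3, 5} are pairwise adjacent, and any tree decomposition puts a clique entirely inside one bag — forcing width ≥ 2. The upper and lower bounds meet at 2, so that is the treewidth.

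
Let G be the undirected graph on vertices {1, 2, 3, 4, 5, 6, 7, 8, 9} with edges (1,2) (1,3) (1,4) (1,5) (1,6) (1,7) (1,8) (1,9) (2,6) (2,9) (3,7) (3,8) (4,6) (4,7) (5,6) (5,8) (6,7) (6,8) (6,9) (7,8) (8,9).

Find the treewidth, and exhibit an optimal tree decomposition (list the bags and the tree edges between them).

The largest bag has 4 vertices, giving width 3; this decomposition certifies tw(G) ≤ 3. On the other hand G contains the 4-clique {1, 3, 7, 8}. A clique must lie in a single bag of any decomposition, so no decomposition can have width below 3. The upper and lower bounds meet at 3, so that is the treewidth.

Treewidth 3.
Bags: B1 = {1, 5, 6, 8}  B2 = {1, 6, 7, 8}  B3 = {1, 6, 8, 9}  B4 = {1, 3, 7, 8}  B5 = {1, 4, 6, 7}  B6 = {1, 2, 6, 9}
Tree: B1–B2, B2–B3, B2–B4, B2–B5, B3–B6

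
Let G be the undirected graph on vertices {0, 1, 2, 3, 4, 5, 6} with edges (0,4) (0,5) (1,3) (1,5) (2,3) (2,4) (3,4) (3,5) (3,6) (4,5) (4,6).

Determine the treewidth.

A width-2 tree decomposition is:
Bags: B1 = {3, 4, 6}  B2 = {3, 4, 5}  B3 = {0, 4, 5}  B4 = {2, 3, 4}  B5 = {1, 3, 5}
Tree: B1–B2, B2–B3, B1–B4, B2–B5
Each bag holds 3 vertices, so the decomposition has width 2, which upper-bounds the treewidth. For the lower bound, the 3 vertices {0, 4, 5} are pairwise adjacent, and any tree decomposition puts a clique entirely inside one bag — forcing width ≥ 2. Therefore the treewidth is 2.

2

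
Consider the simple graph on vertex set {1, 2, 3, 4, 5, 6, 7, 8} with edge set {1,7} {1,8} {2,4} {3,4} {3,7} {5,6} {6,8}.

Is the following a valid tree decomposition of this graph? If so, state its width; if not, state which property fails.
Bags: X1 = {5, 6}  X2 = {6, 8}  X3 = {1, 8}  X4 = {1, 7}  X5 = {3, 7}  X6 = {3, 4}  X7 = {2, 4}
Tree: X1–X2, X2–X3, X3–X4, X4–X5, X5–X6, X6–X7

Vertex coverage: the bags together contain {1, 2, 3, 4, 5, 6, 7, 8}, the full vertex set. Edge coverage: each edge of G has both endpoints in at least one bag. Running intersection: for every vertex, the bags containing it form a connected subtree. All three properties hold, so this is a valid tree decomposition of width max|bag| − 1 = 1, and hence tw(G) ≤ 1.

Yes; width 1.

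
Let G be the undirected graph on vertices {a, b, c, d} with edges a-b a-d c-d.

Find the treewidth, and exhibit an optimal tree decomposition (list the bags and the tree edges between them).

The largest bag has 2 vertices, giving width 1; this decomposition certifies tw(G) ≤ 1. Since G has at least one edge (e.g. b–a), it is not an edgeless graph, so tw(G) ≥ 1. Therefore the treewidth is 1.

Treewidth 1.
Bags: B1 = {a, b}  B2 = {a, d}  B3 = {c, d}
Tree: B1–B2, B2–B3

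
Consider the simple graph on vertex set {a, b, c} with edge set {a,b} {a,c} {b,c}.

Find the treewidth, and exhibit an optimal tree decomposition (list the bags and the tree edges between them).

With just one bag of size 3, the width is 3 − 1 = 2, so tw(G) ≤ 2. For the lower bound, the 3 vertices {a, b, c} are pairwise adjacent, and any tree decomposition puts a clique entirely inside one bag — forcing width ≥ 2. Hence tw(G) = 2 exactly.

Treewidth 2.
One such decomposition:
Bags: B1 = {a, b, c}
Tree: (single bag)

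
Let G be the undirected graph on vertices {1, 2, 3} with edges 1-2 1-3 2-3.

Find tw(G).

2

A width-2 tree decomposition is:
Bags: B1 = {1, 2, 3}
Tree: (single bag)
A single bag containing all 3 vertices is trivially a valid decomposition of width 2. For the lower bound, the 3 vertices {1, 2, 3} are pairwise adjacent, and any tree decomposition puts a clique entirely inside one bag — forcing width ≥ 2. Hence tw(G) = 2 exactly.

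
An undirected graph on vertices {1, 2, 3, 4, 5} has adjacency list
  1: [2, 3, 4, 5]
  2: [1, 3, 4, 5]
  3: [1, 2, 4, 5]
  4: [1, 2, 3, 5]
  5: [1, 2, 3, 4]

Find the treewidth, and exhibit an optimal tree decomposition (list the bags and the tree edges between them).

Treewidth 4.
One optimal decomposition is:
Bags: B1 = {1, 2, 3, 4, 5}
Tree: (single bag)

With just one bag of size 5, the width is 5 − 1 = 4, so tw(G) ≤ 4. For the lower bound, the 5 vertices {1, 2, 3, 4, 5} are pairwise adjacent, and any tree decomposition puts a clique entirely inside one bag — forcing width ≥ 4. Hence tw(G) = 4 exactly.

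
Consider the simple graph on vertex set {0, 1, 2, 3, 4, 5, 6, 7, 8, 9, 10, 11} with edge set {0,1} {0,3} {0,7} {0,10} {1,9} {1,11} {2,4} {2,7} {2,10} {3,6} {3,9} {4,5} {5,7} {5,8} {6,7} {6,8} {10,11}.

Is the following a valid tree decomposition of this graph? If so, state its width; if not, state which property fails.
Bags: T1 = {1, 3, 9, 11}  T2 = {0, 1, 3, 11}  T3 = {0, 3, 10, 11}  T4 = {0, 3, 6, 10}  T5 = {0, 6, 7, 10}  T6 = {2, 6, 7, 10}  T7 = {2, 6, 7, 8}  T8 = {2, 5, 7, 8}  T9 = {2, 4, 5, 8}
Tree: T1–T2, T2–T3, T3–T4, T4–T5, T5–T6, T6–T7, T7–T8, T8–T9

Yes; width 3.

Every vertex of G appears in some bag (union = {0, 1, 2, 3, 4, 5, 6, 7, 8, 9, 10, 11}); every edge is covered by a bag; and for each vertex v the set of bags containing v is connected in the bag tree. The decomposition is therefore valid. The largest bag has 4 vertices, so the width is 3.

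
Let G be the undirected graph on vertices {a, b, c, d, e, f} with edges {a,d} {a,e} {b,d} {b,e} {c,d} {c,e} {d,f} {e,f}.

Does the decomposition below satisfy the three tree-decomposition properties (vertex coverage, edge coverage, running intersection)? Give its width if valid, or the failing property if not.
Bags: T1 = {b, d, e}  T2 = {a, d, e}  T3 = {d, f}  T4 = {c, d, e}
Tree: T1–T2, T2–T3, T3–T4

No — edge (e,f) lies in no bag.

A tree decomposition must satisfy three properties: every vertex lies in some bag; for every edge, both endpoints lie together in some bag; and for every vertex, the bags containing it form a connected subtree. Here edge (e,f) lies in no bag, so the decomposition is invalid.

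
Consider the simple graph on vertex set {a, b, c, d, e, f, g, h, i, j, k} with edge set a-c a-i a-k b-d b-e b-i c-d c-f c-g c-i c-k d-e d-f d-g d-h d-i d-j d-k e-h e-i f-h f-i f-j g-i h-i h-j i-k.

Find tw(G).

A width-3 tree decomposition is:
Bags: B1 = {c, d, g, i}  B2 = {c, d, i, k}  B3 = {a, c, i, k}  B4 = {c, d, f, i}  B5 = {d, f, h, i}  B6 = {d, f, h, j}  B7 = {d, e, h, i}  B8 = {b, d, e, i}
Tree: B1–B2, B2–B3, B2–B4, B4–B5, B5–B6, B5–B7, B7–B8
Each bag holds 4 vertices, so the decomposition has width 3, which upper-bounds the treewidth. Conversely, {d, f, h, j} is a clique of size 4, and the vertices of any clique must share a bag in every tree decomposition; so some bag has ≥ 4 vertices and tw(G) ≥ 3. The upper and lower bounds meet at 3, so that is the treewidth.

3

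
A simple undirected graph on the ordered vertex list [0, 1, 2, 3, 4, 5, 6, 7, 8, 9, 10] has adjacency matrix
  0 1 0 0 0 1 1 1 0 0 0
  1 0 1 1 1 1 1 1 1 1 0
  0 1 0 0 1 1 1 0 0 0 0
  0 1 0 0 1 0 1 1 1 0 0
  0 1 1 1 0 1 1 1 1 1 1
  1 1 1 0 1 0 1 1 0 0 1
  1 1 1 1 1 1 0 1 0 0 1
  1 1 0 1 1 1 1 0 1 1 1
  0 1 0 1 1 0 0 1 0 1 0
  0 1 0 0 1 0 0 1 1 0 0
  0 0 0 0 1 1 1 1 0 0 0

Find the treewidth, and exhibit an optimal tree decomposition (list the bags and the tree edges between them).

Each bag holds 5 vertices, so the decomposition has width 4, which upper-bounds the treewidth. On the other hand G contains the 5-clique {0, 1, 5, 6, 7}. A clique must lie in a single bag of any decomposition, so no decomposition can have width below 4. Hence tw(G) = 4 exactly.

Treewidth 4.
One such decomposition:
Bags: B1 = {1, 4, 5, 6, 7}  B2 = {0, 1, 5, 6, 7}  B3 = {1, 2, 4, 5, 6}  B4 = {1, 3, 4, 6, 7}  B5 = {1, 3, 4, 7, 8}  B6 = {4, 5, 6, 7, 10}  B7 = {1, 4, 7, 8, 9}
Tree: B1–B2, B1–B3, B1–B4, B4–B5, B1–B6, B5–B7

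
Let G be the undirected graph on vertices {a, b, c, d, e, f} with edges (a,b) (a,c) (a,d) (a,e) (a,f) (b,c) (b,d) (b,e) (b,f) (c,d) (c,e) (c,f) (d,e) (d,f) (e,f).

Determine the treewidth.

A width-5 tree decomposition is:
Bags: B1 = {a, b, c, d, e, f}
Tree: (single bag)
With just one bag of size 6, the width is 6 − 1 = 5, so tw(G) ≤ 5. For the lower bound, the 6 vertices {a, b, c, d, e, f} are pairwise adjacent, and any tree decomposition puts a clique entirely inside one bag — forcing width ≥ 5. Combining the bounds, tw(G) = 5.

5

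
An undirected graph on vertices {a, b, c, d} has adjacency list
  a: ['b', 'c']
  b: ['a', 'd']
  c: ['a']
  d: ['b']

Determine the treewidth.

A width-1 tree decomposition is:
Bags: B1 = {a, b}  B2 = {a, c}  B3 = {b, d}
Tree: B1–B2, B1–B3
Each bag holds 2 vertices, so the decomposition has width 1, which upper-bounds the treewidth. Any graph with an edge has treewidth ≥ 1, and G has the edge a–b. The upper and lower bounds meet at 1, so that is the treewidth.

1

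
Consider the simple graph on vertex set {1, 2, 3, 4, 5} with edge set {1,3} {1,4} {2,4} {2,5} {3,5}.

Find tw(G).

2

A width-2 tree decomposition is:
Bags: B1 = {2, 4, 5}  B2 = {3, 4, 5}  B3 = {1, 3, 4}
Tree: B1–B2, B2–B3
Every bag has size at most 3, so the width is 3 − 1 = 2 and tw(G) ≤ 2. The edges 4–2–5–3–1–4 form a cycle, so G is not a tree and its treewidth is at least 2. Hence tw(G) = 2 exactly.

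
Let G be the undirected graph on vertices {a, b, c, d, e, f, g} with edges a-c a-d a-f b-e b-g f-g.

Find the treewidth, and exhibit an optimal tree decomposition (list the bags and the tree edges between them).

Each bag holds 2 vertices, so the decomposition has width 1, which upper-bounds the treewidth. Since G has at least one edge (e.g. a–f), it is not an edgeless graph, so tw(G) ≥ 1. Hence tw(G) = 1 exactly.

Treewidth 1.
Bags: B1 = {a, f}  B2 = {f, g}  B3 = {b, g}  B4 = {a, c}  B5 = {a, d}  B6 = {b, e}
Tree: B1–B2, B2–B3, B1–B4, B1–B5, B3–B6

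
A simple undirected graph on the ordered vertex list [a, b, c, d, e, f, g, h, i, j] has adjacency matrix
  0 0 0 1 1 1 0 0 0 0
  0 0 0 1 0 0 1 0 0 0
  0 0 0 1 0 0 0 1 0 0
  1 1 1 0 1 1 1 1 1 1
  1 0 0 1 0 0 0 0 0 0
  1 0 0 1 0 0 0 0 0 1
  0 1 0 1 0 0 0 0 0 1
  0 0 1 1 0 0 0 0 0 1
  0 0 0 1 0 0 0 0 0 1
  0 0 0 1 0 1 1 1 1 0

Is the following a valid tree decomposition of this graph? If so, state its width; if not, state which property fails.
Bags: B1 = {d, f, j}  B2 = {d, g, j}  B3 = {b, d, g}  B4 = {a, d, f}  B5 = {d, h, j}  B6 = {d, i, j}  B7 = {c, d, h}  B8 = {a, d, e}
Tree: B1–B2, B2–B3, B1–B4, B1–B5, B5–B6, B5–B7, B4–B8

Checking the three conditions: (i) the bags cover all of {a, b, c, d, e, f, g, h, i, j}; (ii) for each edge, some bag contains both endpoints; (iii) the bags containing any fixed vertex form a subtree. All hold, so the decomposition is valid with width 3 − 1 = 2.

Yes; width 2.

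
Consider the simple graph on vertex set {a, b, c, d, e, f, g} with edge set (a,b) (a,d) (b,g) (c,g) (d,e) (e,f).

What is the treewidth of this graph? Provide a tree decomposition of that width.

Each bag holds 2 vertices, so the decomposition has width 1, which upper-bounds the treewidth. Since G has at least one edge (e.g. c–g), it is not an edgeless graph, so tw(G) ≥ 1. The upper and lower bounds meet at 1, so that is the treewidth.

Treewidth 1.
One such decomposition:
Bags: B1 = {c, g}  B2 = {b, g}  B3 = {a, b}  B4 = {a, d}  B5 = {d, e}  B6 = {e, f}
Tree: B1–B2, B2–B3, B3–B4, B4–B5, B5–B6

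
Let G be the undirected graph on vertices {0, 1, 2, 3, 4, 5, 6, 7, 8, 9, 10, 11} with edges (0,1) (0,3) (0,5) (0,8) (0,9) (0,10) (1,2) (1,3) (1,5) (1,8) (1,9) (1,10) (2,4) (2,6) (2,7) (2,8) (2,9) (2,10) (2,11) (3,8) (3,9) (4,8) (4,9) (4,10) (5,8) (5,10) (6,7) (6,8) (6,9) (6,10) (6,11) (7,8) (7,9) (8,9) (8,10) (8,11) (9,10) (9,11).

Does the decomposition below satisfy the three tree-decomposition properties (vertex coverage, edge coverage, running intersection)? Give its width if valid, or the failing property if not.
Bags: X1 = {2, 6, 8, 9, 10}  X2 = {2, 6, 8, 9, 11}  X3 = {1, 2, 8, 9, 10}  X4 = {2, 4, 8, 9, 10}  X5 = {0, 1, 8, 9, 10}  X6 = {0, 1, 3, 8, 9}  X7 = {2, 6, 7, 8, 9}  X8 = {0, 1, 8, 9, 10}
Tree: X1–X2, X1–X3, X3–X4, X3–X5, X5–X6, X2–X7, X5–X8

No — vertex 5 appears in no bag.

A tree decomposition must satisfy three properties: every vertex lies in some bag; for every edge, both endpoints lie together in some bag; and for every vertex, the bags containing it form a connected subtree. Here vertex 5 appears in no bag, so the decomposition is invalid.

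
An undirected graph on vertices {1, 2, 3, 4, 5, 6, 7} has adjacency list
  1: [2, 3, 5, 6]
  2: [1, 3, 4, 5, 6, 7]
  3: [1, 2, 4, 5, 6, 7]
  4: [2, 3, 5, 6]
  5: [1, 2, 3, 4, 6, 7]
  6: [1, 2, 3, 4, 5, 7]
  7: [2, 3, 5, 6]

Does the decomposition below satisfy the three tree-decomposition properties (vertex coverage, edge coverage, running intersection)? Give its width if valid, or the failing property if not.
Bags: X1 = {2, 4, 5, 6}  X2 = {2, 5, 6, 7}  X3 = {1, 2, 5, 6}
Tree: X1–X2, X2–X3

A tree decomposition must satisfy three properties: every vertex lies in some bag; for every edge, both endpoints lie together in some bag; and for every vertex, the bags containing it form a connected subtree. Here vertex 3 appears in no bag, so the decomposition is invalid.

No — vertex 3 appears in no bag.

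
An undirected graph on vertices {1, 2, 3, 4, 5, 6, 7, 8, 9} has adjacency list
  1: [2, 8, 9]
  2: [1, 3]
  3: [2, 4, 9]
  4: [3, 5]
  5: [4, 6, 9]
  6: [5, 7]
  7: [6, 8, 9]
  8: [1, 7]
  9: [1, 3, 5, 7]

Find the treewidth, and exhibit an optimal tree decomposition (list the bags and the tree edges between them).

Treewidth 3.
Bags: B1 = {5, 6, 7, 8}  B2 = {5, 7, 8, 9}  B3 = {1, 5, 8, 9}  B4 = {1, 4, 5, 9}  B5 = {1, 3, 4, 9}  B6 = {1, 2, 3, 4}
Tree: B1–B2, B2–B3, B3–B4, B4–B5, B5–B6

The largest bag has 4 vertices, giving width 3; this decomposition certifies tw(G) ≤ 3. For the lower bound: the 4 vertex sets {6,7,8}, {5}, {9}, {1,2,3,4} are disjoint, each induces a connected subgraph, and every pair is joined by at least one edge of G. Contracting each set to a single vertex therefore yields K_{4} as a minor, and since treewidth is minor-monotone, tw(G) ≥ tw(K_{4}) = 3. Combining the bounds, tw(G) = 3.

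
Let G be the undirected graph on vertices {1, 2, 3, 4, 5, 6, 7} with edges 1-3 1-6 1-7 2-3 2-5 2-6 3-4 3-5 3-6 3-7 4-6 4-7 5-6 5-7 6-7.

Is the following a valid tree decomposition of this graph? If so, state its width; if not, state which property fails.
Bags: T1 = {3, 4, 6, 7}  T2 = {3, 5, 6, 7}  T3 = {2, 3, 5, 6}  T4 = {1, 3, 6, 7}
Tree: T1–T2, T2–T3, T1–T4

Yes; width 3.

Every vertex of G appears in some bag (union = {1, 2, 3, 4, 5, 6, 7}); every edge is covered by a bag; and for each vertex v the set of bags containing v is connected in the bag tree. The decomposition is therefore valid. The largest bag has 4 vertices, so the width is 3.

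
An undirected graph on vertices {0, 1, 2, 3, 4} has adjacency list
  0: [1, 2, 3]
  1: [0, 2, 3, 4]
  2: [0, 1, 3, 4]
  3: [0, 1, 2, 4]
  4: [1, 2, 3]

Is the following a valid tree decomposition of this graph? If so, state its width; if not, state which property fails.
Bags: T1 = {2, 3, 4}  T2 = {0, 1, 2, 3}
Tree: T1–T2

No — edge (1,4) lies in no bag.

A tree decomposition must satisfy three properties: every vertex lies in some bag; for every edge, both endpoints lie together in some bag; and for every vertex, the bags containing it form a connected subtree. Here edge (1,4) lies in no bag, so the decomposition is invalid.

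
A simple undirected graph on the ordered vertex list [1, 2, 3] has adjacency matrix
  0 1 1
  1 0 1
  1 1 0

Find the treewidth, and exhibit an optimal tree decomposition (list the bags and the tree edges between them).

With just one bag of size 3, the width is 3 − 1 = 2, so tw(G) ≤ 2. On the other hand G contains the 3-clique {1, 2, 3}. A clique must lie in a single bag of any decomposition, so no decomposition can have width below 2. Therefore the treewidth is 2.

Treewidth 2.
One optimal decomposition is:
Bags: B1 = {1, 2, 3}
Tree: (single bag)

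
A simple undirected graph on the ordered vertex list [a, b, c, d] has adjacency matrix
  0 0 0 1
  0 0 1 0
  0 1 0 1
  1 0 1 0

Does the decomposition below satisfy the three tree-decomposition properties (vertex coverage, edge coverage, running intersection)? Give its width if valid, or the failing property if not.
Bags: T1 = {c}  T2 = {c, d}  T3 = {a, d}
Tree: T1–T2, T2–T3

A tree decomposition must satisfy three properties: every vertex lies in some bag; for every edge, both endpoints lie together in some bag; and for every vertex, the bags containing it form a connected subtree. Here vertex b appears in no bag, so the decomposition is invalid.

No — vertex b appears in no bag.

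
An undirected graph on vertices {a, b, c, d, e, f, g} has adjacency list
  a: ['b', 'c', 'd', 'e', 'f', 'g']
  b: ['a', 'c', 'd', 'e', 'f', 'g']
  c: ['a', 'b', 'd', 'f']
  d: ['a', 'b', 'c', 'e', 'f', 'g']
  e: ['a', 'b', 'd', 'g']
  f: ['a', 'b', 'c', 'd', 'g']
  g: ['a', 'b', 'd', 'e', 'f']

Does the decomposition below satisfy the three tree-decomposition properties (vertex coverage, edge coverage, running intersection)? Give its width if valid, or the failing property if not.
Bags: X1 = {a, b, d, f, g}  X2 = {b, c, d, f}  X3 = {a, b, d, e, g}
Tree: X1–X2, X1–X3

A tree decomposition must satisfy three properties: every vertex lies in some bag; for every edge, both endpoints lie together in some bag; and for every vertex, the bags containing it form a connected subtree. Here edge (a,c) lies in no bag, so the decomposition is invalid.

No — edge (a,c) lies in no bag.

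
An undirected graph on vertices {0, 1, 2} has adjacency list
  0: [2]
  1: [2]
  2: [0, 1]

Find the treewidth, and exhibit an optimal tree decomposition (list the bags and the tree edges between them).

Each bag holds 2 vertices, so the decomposition has width 1, which upper-bounds the treewidth. Any graph with an edge has treewidth ≥ 1, and G has the edge 1–2. The upper and lower bounds meet at 1, so that is the treewidth.

Treewidth 1.
One optimal decomposition is:
Bags: B1 = {1, 2}  B2 = {0, 2}
Tree: B1–B2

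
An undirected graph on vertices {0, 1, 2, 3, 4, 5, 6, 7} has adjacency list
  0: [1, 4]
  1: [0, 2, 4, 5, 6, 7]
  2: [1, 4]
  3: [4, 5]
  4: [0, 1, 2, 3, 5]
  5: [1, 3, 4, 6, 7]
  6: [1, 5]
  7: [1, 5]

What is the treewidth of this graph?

2

A width-2 tree decomposition is:
Bags: B1 = {1, 4, 5}  B2 = {0, 1, 4}  B3 = {3, 4, 5}  B4 = {1, 5, 7}  B5 = {1, 5, 6}  B6 = {1, 2, 4}
Tree: B1–B2, B1–B3, B1–B4, B4–B5, B1–B6
Each bag holds 3 vertices, so the decomposition has width 2, which upper-bounds the treewidth. Conversely, {0, 1, 4} is a clique of size 3, and the vertices of any clique must share a bag in every tree decomposition; so some bag has ≥ 3 vertices and tw(G) ≥ 2. Therefore the treewidth is 2.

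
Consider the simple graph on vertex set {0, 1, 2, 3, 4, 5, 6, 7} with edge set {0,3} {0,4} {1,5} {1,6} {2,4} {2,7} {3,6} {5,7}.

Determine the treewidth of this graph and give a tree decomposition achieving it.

Treewidth 2.
One optimal decomposition is:
Bags: B1 = {2, 5, 7}  B2 = {2, 4, 5}  B3 = {0, 4, 5}  B4 = {0, 3, 5}  B5 = {3, 5, 6}  B6 = {1, 5, 6}
Tree: B1–B2, B2–B3, B3–B4, B4–B5, B5–B6

Every bag has size at most 3, so the width is 3 − 1 = 2 and tw(G) ≤ 2. For the lower bound, G contains the cycle 5–7–2–4–0–3–6–1–5, so G is not a forest; only forests have treewidth ≤ 1, hence tw(G) ≥ 2. Combining the bounds, tw(G) = 2.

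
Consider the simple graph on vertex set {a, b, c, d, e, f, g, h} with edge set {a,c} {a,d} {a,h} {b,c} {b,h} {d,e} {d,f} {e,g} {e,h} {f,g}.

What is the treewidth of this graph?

A width-2 tree decomposition is:
Bags: B1 = {a, b, c}  B2 = {a, b, h}  B3 = {a, d, h}  B4 = {d, e, h}  B5 = {d, e, f}  B6 = {e, f, g}
Tree: B1–B2, B2–B3, B3–B4, B4–B5, B5–B6
The largest bag has 3 vertices, giving width 2; this decomposition certifies tw(G) ≤ 2. For the lower bound, G contains the cycle c–b–h–a–c, so G is not a forest; only forests have treewidth ≤ 1, hence tw(G) ≥ 2. Combining the bounds, tw(G) = 2.

2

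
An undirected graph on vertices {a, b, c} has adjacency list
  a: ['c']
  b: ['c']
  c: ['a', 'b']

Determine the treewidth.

1

A width-1 tree decomposition is:
Bags: B1 = {a, c}  B2 = {b, c}
Tree: B1–B2
Every bag has size at most 2, so the width is 2 − 1 = 1 and tw(G) ≤ 1. Any graph with an edge has treewidth ≥ 1, and G has the edge a–c. Therefore the treewidth is 1.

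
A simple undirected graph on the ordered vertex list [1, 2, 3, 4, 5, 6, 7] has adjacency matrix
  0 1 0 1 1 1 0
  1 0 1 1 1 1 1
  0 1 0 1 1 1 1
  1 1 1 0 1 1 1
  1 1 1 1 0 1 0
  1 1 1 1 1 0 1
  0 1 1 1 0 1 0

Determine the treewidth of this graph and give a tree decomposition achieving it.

Every bag has size at most 5, so the width is 5 − 1 = 4 and tw(G) ≤ 4. Conversely, {1, 2, 4, 5, 6} is a clique of size 5, and the vertices of any clique must share a bag in every tree decomposition; so some bag has ≥ 5 vertices and tw(G) ≥ 4. Hence tw(G) = 4 exactly.

Treewidth 4.
Bags: B1 = {2, 3, 4, 5, 6}  B2 = {1, 2, 4, 5, 6}  B3 = {2, 3, 4, 6, 7}
Tree: B1–B2, B1–B3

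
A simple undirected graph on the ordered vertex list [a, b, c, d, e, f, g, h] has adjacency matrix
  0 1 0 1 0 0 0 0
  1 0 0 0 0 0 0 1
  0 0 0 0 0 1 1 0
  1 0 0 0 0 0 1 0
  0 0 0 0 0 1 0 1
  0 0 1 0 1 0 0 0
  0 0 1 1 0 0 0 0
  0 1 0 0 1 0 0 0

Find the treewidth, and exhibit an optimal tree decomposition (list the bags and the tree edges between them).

Every bag has size at most 3, so the width is 3 − 1 = 2 and tw(G) ≤ 2. For the lower bound, G contains the cycle c–f–e–h–b–a–d–g–c, so G is not a forest; only forests have treewidth ≤ 1, hence tw(G) ≥ 2. The upper and lower bounds meet at 2, so that is the treewidth.

Treewidth 2.
One such decomposition:
Bags: B1 = {c, e, f}  B2 = {c, e, h}  B3 = {b, c, h}  B4 = {a, b, c}  B5 = {a, c, d}  B6 = {c, d, g}
Tree: B1–B2, B2–B3, B3–B4, B4–B5, B5–B6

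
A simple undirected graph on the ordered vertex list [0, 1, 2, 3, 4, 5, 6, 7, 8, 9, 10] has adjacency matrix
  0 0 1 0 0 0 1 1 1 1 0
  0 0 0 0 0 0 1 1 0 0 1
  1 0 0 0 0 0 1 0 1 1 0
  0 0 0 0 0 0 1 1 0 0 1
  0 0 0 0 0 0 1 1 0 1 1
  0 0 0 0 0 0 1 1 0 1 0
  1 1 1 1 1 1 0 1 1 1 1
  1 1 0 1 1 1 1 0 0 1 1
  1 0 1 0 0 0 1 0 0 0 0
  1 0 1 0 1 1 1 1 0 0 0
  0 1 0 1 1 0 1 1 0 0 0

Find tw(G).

A width-3 tree decomposition is:
Bags: B1 = {0, 6, 7, 9}  B2 = {5, 6, 7, 9}  B3 = {4, 6, 7, 9}  B4 = {0, 2, 6, 9}  B5 = {4, 6, 7, 10}  B6 = {0, 2, 6, 8}  B7 = {3, 6, 7, 10}  B8 = {1, 6, 7, 10}
Tree: B1–B2, B1–B3, B1–B4, B3–B5, B4–B6, B5–B7, B5–B8
Every bag has size at most 4, so the width is 4 − 1 = 3 and tw(G) ≤ 3. On the other hand G contains the 4-clique {0, 2, 6, 8}. A clique must lie in a single bag of any decomposition, so no decomposition can have width below 3. Hence tw(G) = 3 exactly.

3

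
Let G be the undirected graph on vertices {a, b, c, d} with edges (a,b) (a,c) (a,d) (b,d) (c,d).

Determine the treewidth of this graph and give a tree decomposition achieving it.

Treewidth 2.
One such decomposition:
Bags: B1 = {a, c, d}  B2 = {a, b, d}
Tree: B1–B2

The largest bag has 3 vertices, giving width 2; this decomposition certifies tw(G) ≤ 2. For the lower bound, the 3 vertices {a, c, d} are pairwise adjacent, and any tree decomposition puts a clique entirely inside one bag — forcing width ≥ 2. Combining the bounds, tw(G) = 2.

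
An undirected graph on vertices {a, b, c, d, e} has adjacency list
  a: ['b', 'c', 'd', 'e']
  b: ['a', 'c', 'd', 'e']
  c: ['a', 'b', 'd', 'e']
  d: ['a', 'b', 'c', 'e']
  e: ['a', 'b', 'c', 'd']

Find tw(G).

A width-4 tree decomposition is:
Bags: B1 = {a, b, c, d, e}
Tree: (single bag)
A single bag containing all 5 vertices is trivially a valid decomposition of width 4. Conversely, {a, b, c, d, e} is a clique of size 5, and the vertices of any clique must share a bag in every tree decomposition; so some bag has ≥ 5 vertices and tw(G) ≥ 4. Therefore the treewidth is 4.

4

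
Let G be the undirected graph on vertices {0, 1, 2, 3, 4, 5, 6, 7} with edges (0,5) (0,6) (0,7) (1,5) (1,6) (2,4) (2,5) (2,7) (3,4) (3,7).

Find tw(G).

A width-2 tree decomposition is:
Bags: B1 = {3, 4, 7}  B2 = {2, 4, 7}  B3 = {0, 2, 7}  B4 = {0, 2, 5}  B5 = {0, 5, 6}  B6 = {1, 5, 6}
Tree: B1–B2, B2–B3, B3–B4, B4–B5, B5–B6
The largest bag has 3 vertices, giving width 2; this decomposition certifies tw(G) ≤ 2. Since 3–4–2–7–3 is a cycle in G, G is not acyclic. Forests are exactly the graphs of treewidth ≤ 1, so tw(G) ≥ 2. Hence tw(G) = 2 exactly.

2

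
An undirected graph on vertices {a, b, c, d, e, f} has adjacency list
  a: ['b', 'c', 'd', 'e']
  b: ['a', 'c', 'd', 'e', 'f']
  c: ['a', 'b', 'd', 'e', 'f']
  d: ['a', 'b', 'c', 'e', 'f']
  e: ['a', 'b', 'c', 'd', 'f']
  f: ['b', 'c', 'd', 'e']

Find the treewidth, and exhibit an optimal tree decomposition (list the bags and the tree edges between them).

The largest bag has 5 vertices, giving width 4; this decomposition certifies tw(G) ≤ 4. Conversely, {b, c, d, e, f} is a clique of size 5, and the vertices of any clique must share a bag in every tree decomposition; so some bag has ≥ 5 vertices and tw(G) ≥ 4. Hence tw(G) = 4 exactly.

Treewidth 4.
One optimal decomposition is:
Bags: B1 = {a, b, c, d, e}  B2 = {b, c, d, e, f}
Tree: B1–B2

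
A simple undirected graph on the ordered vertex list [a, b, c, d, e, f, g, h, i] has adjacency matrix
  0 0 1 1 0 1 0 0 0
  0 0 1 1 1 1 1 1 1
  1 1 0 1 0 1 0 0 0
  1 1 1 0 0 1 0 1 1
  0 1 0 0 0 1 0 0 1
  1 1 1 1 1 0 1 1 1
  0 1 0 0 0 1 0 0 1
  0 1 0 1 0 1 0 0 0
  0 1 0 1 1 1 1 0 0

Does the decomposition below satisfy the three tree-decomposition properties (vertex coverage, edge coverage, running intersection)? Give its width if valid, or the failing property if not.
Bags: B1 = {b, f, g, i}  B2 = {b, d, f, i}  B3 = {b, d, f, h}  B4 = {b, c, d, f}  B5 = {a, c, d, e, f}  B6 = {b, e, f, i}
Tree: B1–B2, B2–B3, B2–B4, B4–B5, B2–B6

No — bags containing vertex e are not connected in the tree.

A tree decomposition must satisfy three properties: every vertex lies in some bag; for every edge, both endpoints lie together in some bag; and for every vertex, the bags containing it form a connected subtree. Here bags containing vertex e are not connected in the tree, so the decomposition is invalid.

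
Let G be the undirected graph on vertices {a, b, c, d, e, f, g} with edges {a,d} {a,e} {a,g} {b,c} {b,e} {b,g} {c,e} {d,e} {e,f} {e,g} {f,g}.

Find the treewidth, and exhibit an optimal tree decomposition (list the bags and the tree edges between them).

Treewidth 2.
One such decomposition:
Bags: B1 = {a, e, g}  B2 = {b, e, g}  B3 = {e, f, g}  B4 = {b, c, e}  B5 = {a, d, e}
Tree: B1–B2, B2–B3, B2–B4, B1–B5

The largest bag has 3 vertices, giving width 2; this decomposition certifies tw(G) ≤ 2. On the other hand G contains the 3-clique {a, d, e}. A clique must lie in a single bag of any decomposition, so no decomposition can have width below 2. The upper and lower bounds meet at 2, so that is the treewidth.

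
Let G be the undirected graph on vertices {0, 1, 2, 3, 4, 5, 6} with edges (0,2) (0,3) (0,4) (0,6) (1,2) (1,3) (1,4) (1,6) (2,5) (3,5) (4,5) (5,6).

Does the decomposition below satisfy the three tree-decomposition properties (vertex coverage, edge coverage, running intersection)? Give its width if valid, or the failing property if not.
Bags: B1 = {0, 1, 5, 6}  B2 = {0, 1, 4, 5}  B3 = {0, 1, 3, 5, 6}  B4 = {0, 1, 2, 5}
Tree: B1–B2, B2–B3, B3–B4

A tree decomposition must satisfy three properties: every vertex lies in some bag; for every edge, both endpoints lie together in some bag; and for every vertex, the bags containing it form a connected subtree. Here bags containing vertex 6 are not connected in the tree, so the decomposition is invalid.

No — bags containing vertex 6 are not connected in the tree.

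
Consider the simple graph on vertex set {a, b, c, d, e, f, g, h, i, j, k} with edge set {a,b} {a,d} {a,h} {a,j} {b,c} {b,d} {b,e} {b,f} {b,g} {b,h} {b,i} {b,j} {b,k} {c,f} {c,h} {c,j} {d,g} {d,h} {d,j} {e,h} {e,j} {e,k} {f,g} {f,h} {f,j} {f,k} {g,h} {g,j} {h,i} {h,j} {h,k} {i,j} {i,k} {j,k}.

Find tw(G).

4

A width-4 tree decomposition is:
Bags: B1 = {b, f, g, h, j}  B2 = {b, d, g, h, j}  B3 = {b, f, h, j, k}  B4 = {b, h, i, j, k}  B5 = {a, b, d, h, j}  B6 = {b, c, f, h, j}  B7 = {b, e, h, j, k}
Tree: B1–B2, B1–B3, B3–B4, B2–B5, B3–B6, B4–B7
Every bag has size at most 5, so the width is 5 − 1 = 4 and tw(G) ≤ 4. For the lower bound, the 5 vertices {b, d, g, h, j} are pairwise adjacent, and any tree decomposition puts a clique entirely inside one bag — forcing width ≥ 4. Combining the bounds, tw(G) = 4.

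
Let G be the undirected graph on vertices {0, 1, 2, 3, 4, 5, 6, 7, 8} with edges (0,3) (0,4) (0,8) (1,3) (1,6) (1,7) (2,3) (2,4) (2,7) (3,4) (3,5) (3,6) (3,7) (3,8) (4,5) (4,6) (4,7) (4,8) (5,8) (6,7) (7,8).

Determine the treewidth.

A width-3 tree decomposition is:
Bags: B1 = {3, 4, 6, 7}  B2 = {2, 3, 4, 7}  B3 = {1, 3, 6, 7}  B4 = {3, 4, 7, 8}  B5 = {3, 4, 5, 8}  B6 = {0, 3, 4, 8}
Tree: B1–B2, B1–B3, B2–B4, B4–B5, B4–B6
The largest bag has 4 vertices, giving width 3; this decomposition certifies tw(G) ≤ 3. For the lower bound, the 4 vertices {1, 3, 6, 7} are pairwise adjacent, and any tree decomposition puts a clique entirely inside one bag — forcing width ≥ 3. The upper and lower bounds meet at 3, so that is the treewidth.

3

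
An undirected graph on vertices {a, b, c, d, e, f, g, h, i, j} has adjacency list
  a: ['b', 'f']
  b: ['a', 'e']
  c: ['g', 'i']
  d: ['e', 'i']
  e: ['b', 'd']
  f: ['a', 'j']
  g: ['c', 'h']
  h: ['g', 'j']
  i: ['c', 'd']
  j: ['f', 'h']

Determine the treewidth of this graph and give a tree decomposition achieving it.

Treewidth 2.
One such decomposition:
Bags: B1 = {d, e, i}  B2 = {b, e, i}  B3 = {a, b, i}  B4 = {a, f, i}  B5 = {f, i, j}  B6 = {h, i, j}  B7 = {g, h, i}  B8 = {c, g, i}
Tree: B1–B2, B2–B3, B3–B4, B4–B5, B5–B6, B6–B7, B7–B8

Every bag has size at most 3, so the width is 3 − 1 = 2 and tw(G) ≤ 2. Since i–d–e–b–a–f–j–h–g–c–i is a cycle in G, G is not acyclic. Forests are exactly the graphs of treewidth ≤ 1, so tw(G) ≥ 2. The upper and lower bounds meet at 2, so that is the treewidth.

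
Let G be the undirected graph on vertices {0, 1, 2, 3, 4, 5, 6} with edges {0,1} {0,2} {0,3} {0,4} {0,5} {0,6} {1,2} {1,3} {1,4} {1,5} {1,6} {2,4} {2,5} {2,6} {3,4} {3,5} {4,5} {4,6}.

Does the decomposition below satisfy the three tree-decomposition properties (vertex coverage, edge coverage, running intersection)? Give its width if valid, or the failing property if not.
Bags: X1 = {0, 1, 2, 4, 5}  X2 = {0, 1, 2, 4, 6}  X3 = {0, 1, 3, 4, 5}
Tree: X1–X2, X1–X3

Every vertex of G appears in some bag (union = {0, 1, 2, 3, 4, 5, 6}); every edge is covered by a bag; and for each vertex v the set of bags containing v is connected in the bag tree. The decomposition is therefore valid. The largest bag has 5 vertices, so the width is 4.

Yes; width 4.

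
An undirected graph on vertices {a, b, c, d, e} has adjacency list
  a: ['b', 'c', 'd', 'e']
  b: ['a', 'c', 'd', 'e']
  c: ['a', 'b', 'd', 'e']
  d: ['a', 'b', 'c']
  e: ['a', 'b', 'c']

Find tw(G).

A width-3 tree decomposition is:
Bags: B1 = {a, b, c, d}  B2 = {a, b, c, e}
Tree: B1–B2
Each bag holds 4 vertices, so the decomposition has width 3, which upper-bounds the treewidth. Conversely, {a, b, c, d} is a clique of size 4, and the vertices of any clique must share a bag in every tree decomposition; so some bag has ≥ 4 vertices and tw(G) ≥ 3. Combining the bounds, tw(G) = 3.

3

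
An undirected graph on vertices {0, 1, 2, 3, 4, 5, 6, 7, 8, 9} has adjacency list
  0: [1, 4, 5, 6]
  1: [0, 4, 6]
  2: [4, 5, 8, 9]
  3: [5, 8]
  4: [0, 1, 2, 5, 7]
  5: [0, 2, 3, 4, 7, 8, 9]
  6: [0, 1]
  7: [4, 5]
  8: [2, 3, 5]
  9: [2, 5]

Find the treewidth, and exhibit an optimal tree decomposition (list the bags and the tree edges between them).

The largest bag has 3 vertices, giving width 2; this decomposition certifies tw(G) ≤ 2. For the lower bound, the 3 vertices {0, 1, 4} are pairwise adjacent, and any tree decomposition puts a clique entirely inside one bag — forcing width ≥ 2. Hence tw(G) = 2 exactly.

Treewidth 2.
One optimal decomposition is:
Bags: B1 = {4, 5, 7}  B2 = {2, 4, 5}  B3 = {0, 4, 5}  B4 = {2, 5, 9}  B5 = {0, 1, 4}  B6 = {2, 5, 8}  B7 = {3, 5, 8}  B8 = {0, 1, 6}
Tree: B1–B2, B2–B3, B2–B4, B3–B5, B2–B6, B6–B7, B5–B8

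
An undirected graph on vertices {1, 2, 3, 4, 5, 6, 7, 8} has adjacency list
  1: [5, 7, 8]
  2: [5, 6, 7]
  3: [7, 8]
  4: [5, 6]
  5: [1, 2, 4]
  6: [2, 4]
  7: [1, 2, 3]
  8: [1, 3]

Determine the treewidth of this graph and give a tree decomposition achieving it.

Each bag holds 3 vertices, so the decomposition has width 2, which upper-bounds the treewidth. The edges 4–6–2–5–4 form a cycle, so G is not a tree and its treewidth is at least 2. The upper and lower bounds meet at 2, so that is the treewidth.

Treewidth 2.
Bags: B1 = {4, 5, 6}  B2 = {2, 5, 6}  B3 = {1, 2, 5}  B4 = {1, 2, 7}  B5 = {1, 7, 8}  B6 = {3, 7, 8}
Tree: B1–B2, B2–B3, B3–B4, B4–B5, B5–B6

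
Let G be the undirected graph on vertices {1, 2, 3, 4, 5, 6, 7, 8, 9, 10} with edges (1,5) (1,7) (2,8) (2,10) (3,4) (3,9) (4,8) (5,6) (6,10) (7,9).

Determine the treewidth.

A width-2 tree decomposition is:
Bags: B1 = {2, 6, 10}  B2 = {2, 5, 6}  B3 = {1, 2, 5}  B4 = {1, 2, 7}  B5 = {2, 7, 9}  B6 = {2, 3, 9}  B7 = {2, 3, 4}  B8 = {2, 4, 8}
Tree: B1–B2, B2–B3, B3–B4, B4–B5, B5–B6, B6–B7, B7–B8
Each bag holds 3 vertices, so the decomposition has width 2, which upper-bounds the treewidth. The edges 2–10–6–5–1–7–9–3–4–8–2 form a cycle, so G is not a tree and its treewidth is at least 2. Hence tw(G) = 2 exactly.

2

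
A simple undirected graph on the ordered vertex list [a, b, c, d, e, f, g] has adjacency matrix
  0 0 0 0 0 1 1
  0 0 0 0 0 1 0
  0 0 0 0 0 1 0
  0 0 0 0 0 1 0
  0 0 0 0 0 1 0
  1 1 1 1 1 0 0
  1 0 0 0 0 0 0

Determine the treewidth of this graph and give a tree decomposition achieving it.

Each bag holds 2 vertices, so the decomposition has width 1, which upper-bounds the treewidth. Any graph with an edge has treewidth ≥ 1, and G has the edge g–a. Therefore the treewidth is 1.

Treewidth 1.
One such decomposition:
Bags: B1 = {a, g}  B2 = {a, f}  B3 = {b, f}  B4 = {d, f}  B5 = {c, f}  B6 = {e, f}
Tree: B1–B2, B2–B3, B3–B4, B2–B5, B3–B6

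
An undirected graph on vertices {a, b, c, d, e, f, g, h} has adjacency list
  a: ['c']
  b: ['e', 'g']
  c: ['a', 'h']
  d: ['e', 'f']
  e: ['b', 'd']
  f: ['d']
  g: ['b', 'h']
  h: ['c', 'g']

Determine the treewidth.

A width-1 tree decomposition is:
Bags: B1 = {a, c}  B2 = {c, h}  B3 = {g, h}  B4 = {b, g}  B5 = {b, e}  B6 = {d, e}  B7 = {d, f}
Tree: B1–B2, B2–B3, B3–B4, B4–B5, B5–B6, B6–B7
The largest bag has 2 vertices, giving width 1; this decomposition certifies tw(G) ≤ 1. Since G has at least one edge (e.g. a–c), it is not an edgeless graph, so tw(G) ≥ 1. The upper and lower bounds meet at 1, so that is the treewidth.

1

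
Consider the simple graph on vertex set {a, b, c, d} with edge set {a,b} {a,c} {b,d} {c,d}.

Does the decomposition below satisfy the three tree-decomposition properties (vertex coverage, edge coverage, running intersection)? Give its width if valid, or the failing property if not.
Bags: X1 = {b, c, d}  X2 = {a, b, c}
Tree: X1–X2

Vertex coverage: the bags together contain {a, b, c, d}, the full vertex set. Edge coverage: each edge of G has both endpoints in at least one bag. Running intersection: for every vertex, the bags containing it form a connected subtree. All three properties hold, so this is a valid tree decomposition of width max|bag| − 1 = 2, and hence tw(G) ≤ 2.

Yes; width 2.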